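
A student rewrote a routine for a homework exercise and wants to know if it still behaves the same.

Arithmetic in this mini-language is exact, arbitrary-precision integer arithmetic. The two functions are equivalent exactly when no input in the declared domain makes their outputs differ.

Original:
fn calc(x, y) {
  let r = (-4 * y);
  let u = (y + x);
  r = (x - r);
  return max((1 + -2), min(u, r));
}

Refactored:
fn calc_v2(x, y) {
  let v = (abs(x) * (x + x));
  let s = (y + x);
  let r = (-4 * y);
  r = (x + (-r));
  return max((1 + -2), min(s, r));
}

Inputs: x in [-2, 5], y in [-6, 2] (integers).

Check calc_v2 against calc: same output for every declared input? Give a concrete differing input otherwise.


Comparing the listings, the differences include: min/max/abs usage differs; statement counts differ; arithmetic usage differs; local variable names differ.
As a probe, take x=-1, y=2: calc runs r becomes -8; next u becomes 1; next r becomes 7; next final value 1; calc_v2 runs v becomes -2; next s becomes 1; next r becomes -8; next r becomes 7; next final value 1; both end at 1.
Every one of the 72 inputs gives matching results.
verdict: equivalent


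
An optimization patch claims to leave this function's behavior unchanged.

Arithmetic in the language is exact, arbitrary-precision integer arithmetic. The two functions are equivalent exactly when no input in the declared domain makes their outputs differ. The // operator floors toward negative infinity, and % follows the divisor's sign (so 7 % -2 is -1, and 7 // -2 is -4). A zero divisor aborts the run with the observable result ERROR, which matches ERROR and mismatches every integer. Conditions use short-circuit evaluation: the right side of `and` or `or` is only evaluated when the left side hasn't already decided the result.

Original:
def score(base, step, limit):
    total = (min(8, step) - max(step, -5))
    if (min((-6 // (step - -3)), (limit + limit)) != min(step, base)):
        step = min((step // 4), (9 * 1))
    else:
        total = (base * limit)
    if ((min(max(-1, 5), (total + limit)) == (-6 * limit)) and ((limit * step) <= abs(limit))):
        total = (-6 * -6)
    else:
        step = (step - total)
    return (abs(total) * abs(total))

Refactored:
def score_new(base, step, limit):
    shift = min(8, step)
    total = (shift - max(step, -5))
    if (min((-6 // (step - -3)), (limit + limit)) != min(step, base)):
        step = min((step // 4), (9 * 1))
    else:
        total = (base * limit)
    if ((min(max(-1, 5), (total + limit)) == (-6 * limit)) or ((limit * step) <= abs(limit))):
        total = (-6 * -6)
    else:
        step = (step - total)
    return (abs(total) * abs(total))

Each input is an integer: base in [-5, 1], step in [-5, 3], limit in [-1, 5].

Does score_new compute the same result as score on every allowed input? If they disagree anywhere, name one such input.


Take base=-5, step=-5, limit=1.
score: total := 0 | (min((-6 // (step - -3)), (limit + limit)) != min(step, base)): true | step := -2 | ((min(max(-1, 5), (total + limit)) == (-6 * limit)) and ((limit * step) <= abs(limit))): false | step := -2 | result 0
score_new: shift := -5 | total := 0 | (min((-6 // (step - -3)), (limit + limit)) != min(step, base)): true | step := -2 | ((min(max(-1, 5), (total + limit)) == (-6 * limit)) or ((limit * step) <= abs(limit))): true | total := 36 | result 1296
0 != 1296, so the rewrite changes behavior.
verdict: not equivalent; witness: base=-5, step=-5, limit=1


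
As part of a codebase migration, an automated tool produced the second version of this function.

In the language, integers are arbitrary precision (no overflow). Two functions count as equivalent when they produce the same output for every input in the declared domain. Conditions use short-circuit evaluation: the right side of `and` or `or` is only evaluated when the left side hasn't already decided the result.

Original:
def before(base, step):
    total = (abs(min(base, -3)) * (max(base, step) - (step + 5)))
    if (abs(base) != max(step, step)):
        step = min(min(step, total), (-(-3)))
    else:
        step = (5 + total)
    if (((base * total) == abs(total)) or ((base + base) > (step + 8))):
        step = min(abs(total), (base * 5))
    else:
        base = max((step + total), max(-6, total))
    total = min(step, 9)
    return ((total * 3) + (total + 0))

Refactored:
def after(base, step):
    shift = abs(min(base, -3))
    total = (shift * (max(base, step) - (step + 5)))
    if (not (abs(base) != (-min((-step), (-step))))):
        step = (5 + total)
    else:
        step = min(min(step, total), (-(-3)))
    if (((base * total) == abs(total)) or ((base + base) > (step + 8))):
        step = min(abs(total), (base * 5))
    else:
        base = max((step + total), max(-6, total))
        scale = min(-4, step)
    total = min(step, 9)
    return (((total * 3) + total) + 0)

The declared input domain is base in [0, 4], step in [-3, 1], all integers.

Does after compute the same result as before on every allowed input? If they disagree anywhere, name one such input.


The two versions differ — the changes include statement counts differ, min/max/abs usage differs, boolean connective usage differs, local variable names differ, constant usage differs.
Spot check at base=0, step=-1 — before: total = -12; (abs(base) != max(step, step)) -> true; step = -12; (((base * total) == abs(total)) or ((base + base) > (step + 8))) -> true; step = 0; total = 0; return 0. after: shift = 3; total = -12; (not (abs(base) != (-min((-step), (-step))))) -> false; step = -12; (((base * total) == abs(total)) or ((base + base) > (step + 8))) -> true; step = 0; total = 0; return 0. Both give 0.
Sweeping the whole domain (25 inputs) finds no disagreement.
verdict: equivalent


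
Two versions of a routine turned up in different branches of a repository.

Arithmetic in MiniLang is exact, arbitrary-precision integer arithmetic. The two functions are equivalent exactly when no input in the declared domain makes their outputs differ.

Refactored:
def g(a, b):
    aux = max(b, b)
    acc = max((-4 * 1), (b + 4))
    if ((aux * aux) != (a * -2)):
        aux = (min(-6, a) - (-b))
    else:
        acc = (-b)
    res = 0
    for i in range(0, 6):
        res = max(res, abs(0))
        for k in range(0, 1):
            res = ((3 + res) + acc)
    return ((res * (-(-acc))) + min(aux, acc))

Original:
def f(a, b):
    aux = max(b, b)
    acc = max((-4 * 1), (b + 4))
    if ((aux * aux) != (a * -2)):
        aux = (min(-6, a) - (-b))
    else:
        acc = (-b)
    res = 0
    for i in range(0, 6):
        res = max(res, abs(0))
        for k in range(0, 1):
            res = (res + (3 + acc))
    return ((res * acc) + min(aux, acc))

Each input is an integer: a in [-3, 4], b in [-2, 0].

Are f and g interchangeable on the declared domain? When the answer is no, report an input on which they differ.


Differences: same computation, different form — yet all 24 inputs agree.
verdict: equivalent


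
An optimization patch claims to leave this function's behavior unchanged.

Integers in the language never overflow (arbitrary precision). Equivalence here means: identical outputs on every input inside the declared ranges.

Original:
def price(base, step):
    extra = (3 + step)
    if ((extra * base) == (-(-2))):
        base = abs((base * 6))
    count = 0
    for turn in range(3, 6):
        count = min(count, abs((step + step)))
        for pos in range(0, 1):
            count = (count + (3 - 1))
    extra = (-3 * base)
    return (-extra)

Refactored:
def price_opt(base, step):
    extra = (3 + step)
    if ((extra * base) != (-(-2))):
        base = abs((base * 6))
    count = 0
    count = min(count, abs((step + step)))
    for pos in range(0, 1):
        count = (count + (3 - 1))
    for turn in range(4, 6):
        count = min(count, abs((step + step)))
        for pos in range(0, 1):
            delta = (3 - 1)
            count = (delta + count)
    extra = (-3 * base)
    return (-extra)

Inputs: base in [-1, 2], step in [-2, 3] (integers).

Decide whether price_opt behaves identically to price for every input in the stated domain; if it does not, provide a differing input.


Take base=-1, step=-2.
price: extra becomes 1; next ((extra * base) == (-(-2))) evaluates to false; next count becomes 0; next at turn=3:; next count becomes 0; next at pos=0:; next count becomes 2; next at turn=4:; next count becomes 2; next at pos=0:; next count becomes 4; next at turn=5:; next count becomes 4; next at pos=0:; next count becomes 6; next extra becomes 3; next final value -3
price_opt: extra becomes 1; next ((extra * base) != (-(-2))) evaluates to true; next base becomes 6; next count becomes 0; next count becomes 0; next at pos=0:; next count becomes 2; next at turn=4:; next count becomes 2; next at pos=0:; next delta becomes 2; next count becomes 4; next at turn=5:; next count becomes 4; next at pos=0:; next delta becomes 2; next count becomes 6; next extra becomes -18; next final value 18
-3 and 18 differ, so these are not the same function on this domain.
verdict: not equivalent; witness: base=-1, step=-2


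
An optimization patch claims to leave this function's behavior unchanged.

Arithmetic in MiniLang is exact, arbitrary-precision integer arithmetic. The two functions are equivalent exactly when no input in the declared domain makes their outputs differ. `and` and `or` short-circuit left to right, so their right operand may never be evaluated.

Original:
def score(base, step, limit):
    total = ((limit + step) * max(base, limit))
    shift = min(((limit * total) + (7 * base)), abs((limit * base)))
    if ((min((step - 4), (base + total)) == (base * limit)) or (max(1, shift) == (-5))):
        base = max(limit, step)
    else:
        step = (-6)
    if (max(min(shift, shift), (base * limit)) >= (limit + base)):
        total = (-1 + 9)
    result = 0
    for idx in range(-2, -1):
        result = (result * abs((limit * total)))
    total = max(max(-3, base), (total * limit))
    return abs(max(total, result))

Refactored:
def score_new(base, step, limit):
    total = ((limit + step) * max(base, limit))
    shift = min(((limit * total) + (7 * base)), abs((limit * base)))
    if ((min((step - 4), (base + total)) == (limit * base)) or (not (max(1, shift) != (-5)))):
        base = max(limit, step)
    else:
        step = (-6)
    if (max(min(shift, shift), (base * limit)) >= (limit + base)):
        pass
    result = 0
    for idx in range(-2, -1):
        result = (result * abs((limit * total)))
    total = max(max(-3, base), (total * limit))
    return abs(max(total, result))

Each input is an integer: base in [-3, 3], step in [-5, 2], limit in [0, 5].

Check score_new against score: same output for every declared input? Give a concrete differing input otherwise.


Run the pair on base=-3, step=-5, limit=3.
score: total=-6, then shift=-39, then ((min((step - 4), (base + total)) == (base * limit)) or (max(1, shift) == (-5))) is true, then base=3, then (max(min(shift, shift), (base * limit)) >= (limit + base)) is true, then total=8, then result=0, then (idx=-2), then result=0, then total=24, then returns 24
score_new: total=-6, then shift=-39, then ((min((step - 4), (base + total)) == (limit * base)) or (not (max(1, shift) != (-5)))) is true, then base=3, then (max(min(shift, shift), (base * limit)) >= (limit + base)) is true, then result=0, then (idx=-2), then result=0, then total=3, then returns 3
24 against 3: the behavior changed.
verdict: not equivalent; witness: base=-3, step=-5, limit=3


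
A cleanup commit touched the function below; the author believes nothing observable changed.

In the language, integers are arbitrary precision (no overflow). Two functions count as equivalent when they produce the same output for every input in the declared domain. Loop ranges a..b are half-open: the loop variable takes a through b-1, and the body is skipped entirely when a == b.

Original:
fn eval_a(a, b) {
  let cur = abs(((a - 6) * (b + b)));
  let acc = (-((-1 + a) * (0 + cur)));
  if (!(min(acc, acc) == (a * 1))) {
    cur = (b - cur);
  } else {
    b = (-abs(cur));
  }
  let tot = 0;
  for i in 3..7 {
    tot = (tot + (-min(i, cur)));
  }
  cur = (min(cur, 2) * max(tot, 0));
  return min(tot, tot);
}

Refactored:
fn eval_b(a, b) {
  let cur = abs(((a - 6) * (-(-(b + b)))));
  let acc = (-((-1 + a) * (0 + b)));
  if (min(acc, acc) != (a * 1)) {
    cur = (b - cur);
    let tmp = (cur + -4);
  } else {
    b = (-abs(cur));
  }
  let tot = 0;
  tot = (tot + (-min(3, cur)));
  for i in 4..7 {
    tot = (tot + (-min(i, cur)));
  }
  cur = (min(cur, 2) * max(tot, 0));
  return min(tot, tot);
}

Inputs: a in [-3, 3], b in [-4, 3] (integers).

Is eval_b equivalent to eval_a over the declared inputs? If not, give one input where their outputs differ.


Run the pair on a=2, b=-2.
eval_a: cur=16, then acc=-16, then (!(min(acc, acc) == (a * 1))) is true, then cur=-18, then tot=0, then (i=3), then tot=18, then (i=4), then tot=36, then (i=5), then tot=54, then (i=6), then tot=72, then cur=-1296, then returns 72
eval_b: cur=16, then acc=2, then (min(acc, acc) != (a * 1)) is false, then b=-16, then tot=0, then tot=-3, then (i=4), then tot=-7, then (i=5), then tot=-12, then (i=6), then tot=-18, then cur=0, then returns -18
72 against -18: the behavior changed.
verdict: not equivalent; witness: a=2, b=-2


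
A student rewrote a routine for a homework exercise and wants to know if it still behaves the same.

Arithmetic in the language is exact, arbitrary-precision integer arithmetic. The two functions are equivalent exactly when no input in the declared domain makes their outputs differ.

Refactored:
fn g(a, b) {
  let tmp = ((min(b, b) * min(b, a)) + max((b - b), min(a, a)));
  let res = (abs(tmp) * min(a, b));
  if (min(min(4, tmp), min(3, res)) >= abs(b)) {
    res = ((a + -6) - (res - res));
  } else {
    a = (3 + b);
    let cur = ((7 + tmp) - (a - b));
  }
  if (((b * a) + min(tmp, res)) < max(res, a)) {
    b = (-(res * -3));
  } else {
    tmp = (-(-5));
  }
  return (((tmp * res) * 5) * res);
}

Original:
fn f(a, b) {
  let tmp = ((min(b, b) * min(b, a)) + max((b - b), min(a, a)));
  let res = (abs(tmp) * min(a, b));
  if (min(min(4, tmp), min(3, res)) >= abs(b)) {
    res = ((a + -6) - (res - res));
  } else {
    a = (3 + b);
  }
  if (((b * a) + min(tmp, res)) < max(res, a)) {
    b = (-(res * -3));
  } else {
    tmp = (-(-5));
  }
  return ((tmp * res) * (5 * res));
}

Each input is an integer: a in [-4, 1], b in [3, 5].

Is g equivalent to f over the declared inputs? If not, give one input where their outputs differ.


Equivalent — the differences include constant usage differs; and arithmetic usage differs; and statement counts differ; and local variable names differ, yet no declared input distinguishes the two.
As a probe, take a=1, b=4: f runs tmp = 5; res = 5; (min(min(4, tmp), min(3, res)) >= abs(b)) -> false; a = 7; (((b * a) + min(tmp, res)) < max(res, a)) -> false; tmp = 5; return 625; g runs tmp = 5; res = 5; (min(min(4, tmp), min(3, res)) >= abs(b)) -> false; a = 7; cur = 9; (((b * a) + min(tmp, res)) < max(res, a)) -> false; tmp = 5; return 625; both end at 625.
Every one of the 18 inputs gives matching results.
verdict: equivalent


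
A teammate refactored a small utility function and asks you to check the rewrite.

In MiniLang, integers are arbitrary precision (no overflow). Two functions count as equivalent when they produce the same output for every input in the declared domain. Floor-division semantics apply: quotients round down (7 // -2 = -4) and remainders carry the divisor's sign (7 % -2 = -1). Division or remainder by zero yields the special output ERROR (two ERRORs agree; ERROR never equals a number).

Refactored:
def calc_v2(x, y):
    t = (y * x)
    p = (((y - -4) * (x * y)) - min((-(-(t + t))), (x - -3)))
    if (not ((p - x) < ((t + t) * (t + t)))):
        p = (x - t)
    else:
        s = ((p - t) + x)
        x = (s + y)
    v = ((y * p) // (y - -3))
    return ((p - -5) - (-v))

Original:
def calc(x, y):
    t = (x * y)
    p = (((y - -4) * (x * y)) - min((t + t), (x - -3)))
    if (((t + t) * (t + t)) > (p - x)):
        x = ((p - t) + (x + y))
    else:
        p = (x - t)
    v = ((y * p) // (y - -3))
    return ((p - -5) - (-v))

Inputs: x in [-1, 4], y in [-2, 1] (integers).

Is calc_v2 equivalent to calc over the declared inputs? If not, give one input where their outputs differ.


Differences: boolean connective usage differs; statement counts differ; local variable names differ; comparison usage differs — yet all 24 inputs agree.
verdict: equivalent


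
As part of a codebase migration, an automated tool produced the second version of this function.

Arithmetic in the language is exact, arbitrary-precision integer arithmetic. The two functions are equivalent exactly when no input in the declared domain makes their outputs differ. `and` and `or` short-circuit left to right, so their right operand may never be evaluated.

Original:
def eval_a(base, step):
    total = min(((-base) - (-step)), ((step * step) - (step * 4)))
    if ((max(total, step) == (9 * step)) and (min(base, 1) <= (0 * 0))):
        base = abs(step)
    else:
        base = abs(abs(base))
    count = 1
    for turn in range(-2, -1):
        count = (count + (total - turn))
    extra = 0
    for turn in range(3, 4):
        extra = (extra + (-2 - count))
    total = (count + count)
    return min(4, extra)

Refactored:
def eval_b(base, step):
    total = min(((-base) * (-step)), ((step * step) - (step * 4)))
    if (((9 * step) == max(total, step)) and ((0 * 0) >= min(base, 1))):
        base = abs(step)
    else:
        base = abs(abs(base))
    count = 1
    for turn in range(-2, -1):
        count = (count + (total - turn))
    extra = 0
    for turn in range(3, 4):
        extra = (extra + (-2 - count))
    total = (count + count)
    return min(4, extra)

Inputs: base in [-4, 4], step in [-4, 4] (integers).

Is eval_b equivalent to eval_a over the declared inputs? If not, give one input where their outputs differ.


Evaluate both at base=-4, step=-4.
eval_a: total=0, then ((max(total, step) == (9 * step)) and (min(base, 1) <= (0 * 0))) is false, then base=4, then count=1, then (turn=-2), then count=3, then extra=0, then (turn=3), then extra=-5, then total=6, then returns -5
eval_b: total=16, then (((9 * step) == max(total, step)) and ((0 * 0) >= min(base, 1))) is false, then base=4, then count=1, then (turn=-2), then count=19, then extra=0, then (turn=3), then extra=-21, then total=38, then returns -21
-5 and -21 differ, so these are not the same function on this domain.
verdict: not equivalent; witness: base=-4, step=-4


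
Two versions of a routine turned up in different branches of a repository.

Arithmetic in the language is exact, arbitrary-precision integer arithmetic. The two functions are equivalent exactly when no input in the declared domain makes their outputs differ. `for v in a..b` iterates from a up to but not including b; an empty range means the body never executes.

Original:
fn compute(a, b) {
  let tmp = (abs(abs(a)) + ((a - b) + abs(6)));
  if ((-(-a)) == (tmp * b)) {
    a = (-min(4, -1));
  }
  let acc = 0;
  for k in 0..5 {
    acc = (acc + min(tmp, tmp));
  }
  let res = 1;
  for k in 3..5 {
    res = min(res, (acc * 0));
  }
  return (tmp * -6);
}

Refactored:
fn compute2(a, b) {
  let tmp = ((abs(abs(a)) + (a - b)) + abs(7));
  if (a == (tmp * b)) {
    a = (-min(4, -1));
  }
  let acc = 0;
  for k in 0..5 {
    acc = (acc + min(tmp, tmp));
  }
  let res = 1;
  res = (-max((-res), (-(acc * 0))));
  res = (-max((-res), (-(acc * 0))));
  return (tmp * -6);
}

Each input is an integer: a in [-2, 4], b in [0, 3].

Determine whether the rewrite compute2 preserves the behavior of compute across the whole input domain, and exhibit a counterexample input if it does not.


Take a=-2, b=0.
compute: tmp becomes 6; next ((-(-a)) == (tmp * b)) evaluates to false; next acc becomes 0; next at k=0:; next acc becomes 6; next at k=1:; next acc becomes 12; next at k=2:; next acc becomes 18; next at k=3:; next acc becomes 24; next at k=4:; next acc becomes 30; next res becomes 1; next at k=3:; next res becomes 0; next at k=4:; next res becomes 0; next final value -36
compute2: tmp becomes 7; next (a == (tmp * b)) evaluates to false; next acc becomes 0; next at k=0:; next acc becomes 7; next at k=1:; next acc becomes 14; next at k=2:; next acc becomes 21; next at k=3:; next acc becomes 28; next at k=4:; next acc becomes 35; next res becomes 1; next res becomes 0; next res becomes 0; next final value -42
-36 against -42: the behavior changed.
verdict: not equivalent; witness: a=-2, b=0


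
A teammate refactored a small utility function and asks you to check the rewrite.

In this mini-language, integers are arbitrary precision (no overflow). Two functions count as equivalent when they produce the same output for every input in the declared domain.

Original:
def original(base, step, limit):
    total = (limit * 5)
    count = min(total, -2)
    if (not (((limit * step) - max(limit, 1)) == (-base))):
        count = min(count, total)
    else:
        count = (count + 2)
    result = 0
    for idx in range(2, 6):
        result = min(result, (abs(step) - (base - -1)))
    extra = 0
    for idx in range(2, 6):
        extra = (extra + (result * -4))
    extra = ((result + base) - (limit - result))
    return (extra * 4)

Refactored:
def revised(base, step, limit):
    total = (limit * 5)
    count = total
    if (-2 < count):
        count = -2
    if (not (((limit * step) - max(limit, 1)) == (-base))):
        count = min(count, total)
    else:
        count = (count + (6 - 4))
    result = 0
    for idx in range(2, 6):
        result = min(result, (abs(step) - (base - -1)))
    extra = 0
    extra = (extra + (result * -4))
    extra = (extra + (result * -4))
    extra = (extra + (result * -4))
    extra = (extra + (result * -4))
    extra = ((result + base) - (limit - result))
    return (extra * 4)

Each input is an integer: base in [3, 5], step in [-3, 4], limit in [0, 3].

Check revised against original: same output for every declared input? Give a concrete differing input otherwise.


Comparing the listings, the differences include: arithmetic usage differs, min/max/abs usage differs, constant usage differs, statement counts differ, loop structure differs, comparison usage differs, branching structure differs.
Spot check at base=5, step=3, limit=3 — original: total = 15; count = -2; (not (((limit * step) - max(limit, 1)) == (-base))) -> true; count = -2; result = 0; [idx=2]; result = -3; [idx=3]; result = -3; [idx=4]; result = -3; [idx=5]; result = -3; extra = 0; [idx=2]; extra = 12; [idx=3]; extra = 24; [idx=4]; extra = 36; [idx=5]; extra = 48; extra = -4; return -16. revised: total = 15; count = 15; (-2 < count) -> true; count = -2; (not (((limit * step) - max(limit, 1)) == (-base))) -> true; count = -2; result = 0; [idx=2]; result = -3; [idx=3]; result = -3; [idx=4]; result = -3; [idx=5]; result = -3; extra = 0; extra = 12; extra = 24; extra = 36; extra = 48; extra = -4; return -16. Both give -16.
Every one of the 96 inputs gives matching results.
verdict: equivalent


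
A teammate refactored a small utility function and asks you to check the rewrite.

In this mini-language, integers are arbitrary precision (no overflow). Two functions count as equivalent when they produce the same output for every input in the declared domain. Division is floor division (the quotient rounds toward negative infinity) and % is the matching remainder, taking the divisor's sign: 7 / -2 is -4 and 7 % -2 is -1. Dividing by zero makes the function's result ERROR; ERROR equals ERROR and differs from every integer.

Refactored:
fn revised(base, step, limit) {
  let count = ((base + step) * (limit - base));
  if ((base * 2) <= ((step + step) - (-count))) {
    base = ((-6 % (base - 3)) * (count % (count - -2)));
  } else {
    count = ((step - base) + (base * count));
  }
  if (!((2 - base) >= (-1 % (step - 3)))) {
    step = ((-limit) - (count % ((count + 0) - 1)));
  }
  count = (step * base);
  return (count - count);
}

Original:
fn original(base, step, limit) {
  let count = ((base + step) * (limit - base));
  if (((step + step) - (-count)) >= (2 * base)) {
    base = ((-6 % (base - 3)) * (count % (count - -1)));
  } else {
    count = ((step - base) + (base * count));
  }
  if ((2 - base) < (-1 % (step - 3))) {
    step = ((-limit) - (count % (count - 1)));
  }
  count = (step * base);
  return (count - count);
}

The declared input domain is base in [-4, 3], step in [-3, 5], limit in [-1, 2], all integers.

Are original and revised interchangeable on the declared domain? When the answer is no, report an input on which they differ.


Consider the input base=-3, step=2, limit=-1.
original: count := -2 | (((step + step) - (-count)) >= (2 * base)): true | base := 0 | ((2 - base) < (-1 % (step - 3))): false | count := 0 | result 0
revised: count := -2 | ((base * 2) <= ((step + step) - (-count))): true | divide-by-zero, output ERROR
0 against ERROR: the behavior changed.
verdict: not equivalent; witness: base=-3, step=2, limit=-1


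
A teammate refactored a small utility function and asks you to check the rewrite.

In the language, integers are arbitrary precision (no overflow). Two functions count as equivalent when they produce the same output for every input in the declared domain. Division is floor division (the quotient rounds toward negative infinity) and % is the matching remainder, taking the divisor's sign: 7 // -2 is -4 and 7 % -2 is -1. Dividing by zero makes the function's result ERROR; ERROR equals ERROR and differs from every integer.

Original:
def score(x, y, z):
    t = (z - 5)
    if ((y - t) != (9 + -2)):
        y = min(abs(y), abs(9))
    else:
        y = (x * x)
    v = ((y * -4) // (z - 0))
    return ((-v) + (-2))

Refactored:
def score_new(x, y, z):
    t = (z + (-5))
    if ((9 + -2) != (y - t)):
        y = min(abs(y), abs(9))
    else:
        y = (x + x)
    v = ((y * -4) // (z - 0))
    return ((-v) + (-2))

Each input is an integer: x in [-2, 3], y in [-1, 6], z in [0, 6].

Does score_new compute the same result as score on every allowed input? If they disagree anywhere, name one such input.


Take x=-2, y=3, z=1.
score: t=-4, then ((y - t) != (9 + -2)) is false, then y=4, then v=-16, then returns 14
score_new: t=-4, then ((9 + -2) != (y - t)) is false, then y=-4, then v=16, then returns -18
14 against -18: the behavior changed.
verdict: not equivalent; witness: x=-2, y=3, z=1


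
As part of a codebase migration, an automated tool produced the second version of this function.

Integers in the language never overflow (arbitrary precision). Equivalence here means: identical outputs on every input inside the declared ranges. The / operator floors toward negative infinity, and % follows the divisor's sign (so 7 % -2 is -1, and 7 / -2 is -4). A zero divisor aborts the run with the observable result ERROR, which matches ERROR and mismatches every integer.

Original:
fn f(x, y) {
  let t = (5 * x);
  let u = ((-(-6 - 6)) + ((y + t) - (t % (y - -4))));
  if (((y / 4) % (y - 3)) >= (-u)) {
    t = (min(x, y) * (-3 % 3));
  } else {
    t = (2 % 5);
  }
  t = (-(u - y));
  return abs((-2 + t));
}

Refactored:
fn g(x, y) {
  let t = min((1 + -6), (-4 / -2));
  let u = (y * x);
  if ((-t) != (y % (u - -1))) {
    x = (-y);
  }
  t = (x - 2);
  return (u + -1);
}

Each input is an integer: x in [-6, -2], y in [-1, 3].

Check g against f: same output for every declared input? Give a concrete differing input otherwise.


Run the pair on x=-6, y=-1.
f: t=-30, then u=-19, then (((y / 4) % (y - 3)) >= (-u)) is false, then t=2, then t=18, then returns 16
g: t=-5, then u=6, then ((-t) != (y % (u - -1))) is true, then x=1, then t=-1, then returns 5
16 vs 5 — the two versions disagree here.
verdict: not equivalent; witness: x=-6, y=-1


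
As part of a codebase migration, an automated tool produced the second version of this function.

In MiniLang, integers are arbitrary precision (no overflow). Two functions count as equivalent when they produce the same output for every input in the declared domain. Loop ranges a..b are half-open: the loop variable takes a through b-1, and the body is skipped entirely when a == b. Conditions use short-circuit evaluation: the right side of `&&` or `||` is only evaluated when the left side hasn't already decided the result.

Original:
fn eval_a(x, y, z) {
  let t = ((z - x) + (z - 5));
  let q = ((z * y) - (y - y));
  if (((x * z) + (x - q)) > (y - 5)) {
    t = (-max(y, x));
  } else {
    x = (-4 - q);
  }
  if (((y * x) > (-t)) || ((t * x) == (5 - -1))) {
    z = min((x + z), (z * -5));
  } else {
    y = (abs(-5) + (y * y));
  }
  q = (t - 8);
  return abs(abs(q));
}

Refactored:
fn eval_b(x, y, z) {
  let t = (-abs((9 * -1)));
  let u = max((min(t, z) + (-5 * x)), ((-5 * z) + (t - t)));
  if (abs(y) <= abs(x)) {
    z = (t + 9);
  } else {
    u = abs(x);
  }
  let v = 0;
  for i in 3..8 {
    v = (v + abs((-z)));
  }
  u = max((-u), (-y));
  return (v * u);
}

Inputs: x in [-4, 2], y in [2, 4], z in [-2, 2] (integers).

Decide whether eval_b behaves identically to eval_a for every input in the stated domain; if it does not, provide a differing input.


Input x=-4, y=2, z=-2: 10 from eval_a versus 0 from eval_b.
verdict: not equivalent; witness: x=-4, y=2, z=-2


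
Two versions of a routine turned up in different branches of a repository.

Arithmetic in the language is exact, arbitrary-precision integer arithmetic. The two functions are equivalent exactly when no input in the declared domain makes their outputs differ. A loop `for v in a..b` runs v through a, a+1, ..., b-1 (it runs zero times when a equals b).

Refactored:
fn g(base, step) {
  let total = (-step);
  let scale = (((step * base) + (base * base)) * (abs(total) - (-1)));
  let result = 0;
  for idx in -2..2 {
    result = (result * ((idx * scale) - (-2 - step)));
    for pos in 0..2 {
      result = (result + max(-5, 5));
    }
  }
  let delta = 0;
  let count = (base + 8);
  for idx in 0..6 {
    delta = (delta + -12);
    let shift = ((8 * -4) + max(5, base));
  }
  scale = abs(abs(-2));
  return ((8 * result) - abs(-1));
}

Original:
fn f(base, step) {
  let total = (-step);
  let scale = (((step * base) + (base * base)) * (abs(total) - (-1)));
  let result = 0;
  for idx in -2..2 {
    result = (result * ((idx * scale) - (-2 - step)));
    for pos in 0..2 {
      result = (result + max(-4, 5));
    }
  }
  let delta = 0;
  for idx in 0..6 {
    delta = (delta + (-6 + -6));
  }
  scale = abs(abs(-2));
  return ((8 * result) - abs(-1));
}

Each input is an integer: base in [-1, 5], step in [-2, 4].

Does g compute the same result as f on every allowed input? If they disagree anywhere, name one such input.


The suspicious edit (`-4` became `-5`) never changes the result for any input inside the declared domain; all 49 inputs agree.
verdict: equivalent


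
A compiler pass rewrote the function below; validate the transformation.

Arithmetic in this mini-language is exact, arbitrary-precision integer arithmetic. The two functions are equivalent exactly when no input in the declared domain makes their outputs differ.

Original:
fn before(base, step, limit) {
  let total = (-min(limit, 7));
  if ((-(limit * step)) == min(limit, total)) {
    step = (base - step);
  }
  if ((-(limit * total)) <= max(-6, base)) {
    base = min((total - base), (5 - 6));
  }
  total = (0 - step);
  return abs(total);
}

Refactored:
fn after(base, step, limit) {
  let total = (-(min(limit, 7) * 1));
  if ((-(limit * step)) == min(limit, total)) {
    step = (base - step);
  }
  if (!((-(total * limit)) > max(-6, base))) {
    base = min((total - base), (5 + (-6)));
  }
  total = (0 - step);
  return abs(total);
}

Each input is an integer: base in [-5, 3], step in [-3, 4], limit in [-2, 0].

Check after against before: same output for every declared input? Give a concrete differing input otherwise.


Although arithmetic usage differs, comparison usage differs, constant usage differs, boolean connective usage differs, 216/216 inputs agree.
verdict: equivalent


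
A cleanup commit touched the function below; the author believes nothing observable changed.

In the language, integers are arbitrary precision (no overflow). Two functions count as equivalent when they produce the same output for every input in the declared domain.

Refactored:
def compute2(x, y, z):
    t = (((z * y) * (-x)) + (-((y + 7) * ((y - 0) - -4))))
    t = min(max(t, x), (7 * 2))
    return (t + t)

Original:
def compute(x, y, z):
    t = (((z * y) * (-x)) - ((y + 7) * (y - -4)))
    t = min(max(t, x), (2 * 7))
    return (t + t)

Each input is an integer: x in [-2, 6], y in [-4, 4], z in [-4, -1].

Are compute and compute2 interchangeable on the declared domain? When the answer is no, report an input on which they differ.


Reading the diff, among the changes: constant usage differs; arithmetic usage differs.
Tracing x=4, y=2, z=-4: compute: t=-22, then t=4, then returns 8 | compute2: t=-22, then t=4, then returns 8 — matching result 8.
An exhaustive pass over the 324 declared inputs shows identical outputs.
verdict: equivalent


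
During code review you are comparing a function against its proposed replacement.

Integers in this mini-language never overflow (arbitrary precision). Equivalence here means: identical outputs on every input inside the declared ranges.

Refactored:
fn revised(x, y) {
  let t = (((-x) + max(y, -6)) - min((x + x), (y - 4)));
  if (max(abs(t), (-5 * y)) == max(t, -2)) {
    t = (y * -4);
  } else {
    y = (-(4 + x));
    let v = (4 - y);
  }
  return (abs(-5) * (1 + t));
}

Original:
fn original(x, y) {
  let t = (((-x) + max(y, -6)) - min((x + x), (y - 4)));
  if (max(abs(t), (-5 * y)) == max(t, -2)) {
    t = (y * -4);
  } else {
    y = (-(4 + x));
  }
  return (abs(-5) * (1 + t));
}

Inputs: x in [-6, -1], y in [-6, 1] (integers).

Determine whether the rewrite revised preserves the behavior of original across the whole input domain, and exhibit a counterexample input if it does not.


The two are interchangeable: constant usage differs; and local variable names differ; and statement counts differ; and arithmetic usage differs, and every declared input agrees.
As a probe, take x=-2, y=-2: original runs t = 6; (max(abs(t), (-5 * y)) == max(t, -2)) -> false; y = -2; return 35; revised runs t = 6; (max(abs(t), (-5 * y)) == max(t, -2)) -> false; y = -2; v = 6; return 35; both end at 35.
An exhaustive pass over the 48 declared inputs shows identical outputs.
verdict: equivalent


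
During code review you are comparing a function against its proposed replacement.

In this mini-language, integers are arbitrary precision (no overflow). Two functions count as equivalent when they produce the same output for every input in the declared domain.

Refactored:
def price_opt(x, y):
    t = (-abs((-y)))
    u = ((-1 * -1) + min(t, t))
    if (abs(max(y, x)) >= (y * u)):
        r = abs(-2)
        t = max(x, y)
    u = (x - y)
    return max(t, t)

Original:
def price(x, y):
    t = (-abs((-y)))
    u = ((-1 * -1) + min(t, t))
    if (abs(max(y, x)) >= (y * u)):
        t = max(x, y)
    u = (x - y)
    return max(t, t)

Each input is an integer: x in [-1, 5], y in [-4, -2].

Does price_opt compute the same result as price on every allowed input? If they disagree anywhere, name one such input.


Equivalent. There is a behavioral-looking edit here, yet the outcome never shifts on this domain.
An exhaustive pass over the 21 declared inputs shows identical outputs.
Spot check at x=1, y=-4 — price: t = -4; u = -3; (abs(max(y, x)) >= (y * u)) -> false; u = 5; return -4. price_opt: t = -4; u = -3; (abs(max(y, x)) >= (y * u)) -> false; u = 5; return -4. Both give -4.
verdict: equivalent


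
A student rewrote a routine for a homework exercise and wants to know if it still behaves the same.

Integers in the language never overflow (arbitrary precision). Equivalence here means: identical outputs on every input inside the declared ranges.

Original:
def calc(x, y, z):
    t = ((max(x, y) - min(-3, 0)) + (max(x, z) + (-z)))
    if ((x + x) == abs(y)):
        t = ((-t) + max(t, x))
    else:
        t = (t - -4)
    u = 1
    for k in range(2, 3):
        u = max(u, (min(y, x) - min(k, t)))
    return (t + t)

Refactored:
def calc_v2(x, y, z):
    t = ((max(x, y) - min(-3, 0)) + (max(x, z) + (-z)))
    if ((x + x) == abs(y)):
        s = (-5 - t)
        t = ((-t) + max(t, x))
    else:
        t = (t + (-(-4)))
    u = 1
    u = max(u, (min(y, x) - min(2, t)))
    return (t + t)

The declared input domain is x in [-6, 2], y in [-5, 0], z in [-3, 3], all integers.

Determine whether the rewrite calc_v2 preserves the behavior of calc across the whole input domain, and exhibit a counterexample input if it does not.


Although local variable names differ; constant usage differs; loop structure differs; arithmetic usage differs, 378/378 inputs agree.
verdict: equivalent


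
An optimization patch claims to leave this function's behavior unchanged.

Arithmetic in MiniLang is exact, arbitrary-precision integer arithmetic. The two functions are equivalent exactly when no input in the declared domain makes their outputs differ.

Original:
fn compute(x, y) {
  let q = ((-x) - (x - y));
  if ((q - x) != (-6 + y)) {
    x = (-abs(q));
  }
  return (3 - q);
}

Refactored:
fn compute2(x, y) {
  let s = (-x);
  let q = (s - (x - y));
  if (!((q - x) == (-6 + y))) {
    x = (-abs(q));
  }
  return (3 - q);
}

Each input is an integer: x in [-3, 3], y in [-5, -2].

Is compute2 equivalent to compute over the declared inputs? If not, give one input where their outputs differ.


The two are interchangeable: statement counts differ; also boolean connective usage differs; also comparison usage differs; also local variable names differ, and every declared input agrees.
One worked example (x=-1, y=-2) — compute: q = 0; ((q - x) != (-6 + y)) -> true; x = 0; return 3; compute2: s = 1; q = 0; (!((q - x) == (-6 + y))) -> true; x = 0; return 3; agreement on 3.
Across all 28 domain points the two functions coincide.
verdict: equivalent


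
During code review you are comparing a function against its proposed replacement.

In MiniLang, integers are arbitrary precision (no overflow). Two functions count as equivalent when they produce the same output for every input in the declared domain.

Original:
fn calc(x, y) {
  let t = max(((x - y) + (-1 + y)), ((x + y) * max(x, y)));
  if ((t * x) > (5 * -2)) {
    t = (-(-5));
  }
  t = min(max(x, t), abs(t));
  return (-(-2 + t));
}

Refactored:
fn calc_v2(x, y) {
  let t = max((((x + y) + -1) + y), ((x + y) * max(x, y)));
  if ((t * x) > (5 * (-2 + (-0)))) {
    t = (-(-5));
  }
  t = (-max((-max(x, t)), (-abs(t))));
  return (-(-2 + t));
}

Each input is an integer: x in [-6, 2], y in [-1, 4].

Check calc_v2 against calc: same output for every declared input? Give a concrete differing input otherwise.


The rewrite breaks on x=-5, y=4, where the results are -3 and 0.
calc: t = -4; ((t * x) > (5 * -2)) -> true; t = 5; t = 5; return -3
calc_v2: t = 2; ((t * x) > (5 * (-2 + (-0)))) -> false; t = 2; return 0
verdict: not equivalent; witness: x=-5, y=4


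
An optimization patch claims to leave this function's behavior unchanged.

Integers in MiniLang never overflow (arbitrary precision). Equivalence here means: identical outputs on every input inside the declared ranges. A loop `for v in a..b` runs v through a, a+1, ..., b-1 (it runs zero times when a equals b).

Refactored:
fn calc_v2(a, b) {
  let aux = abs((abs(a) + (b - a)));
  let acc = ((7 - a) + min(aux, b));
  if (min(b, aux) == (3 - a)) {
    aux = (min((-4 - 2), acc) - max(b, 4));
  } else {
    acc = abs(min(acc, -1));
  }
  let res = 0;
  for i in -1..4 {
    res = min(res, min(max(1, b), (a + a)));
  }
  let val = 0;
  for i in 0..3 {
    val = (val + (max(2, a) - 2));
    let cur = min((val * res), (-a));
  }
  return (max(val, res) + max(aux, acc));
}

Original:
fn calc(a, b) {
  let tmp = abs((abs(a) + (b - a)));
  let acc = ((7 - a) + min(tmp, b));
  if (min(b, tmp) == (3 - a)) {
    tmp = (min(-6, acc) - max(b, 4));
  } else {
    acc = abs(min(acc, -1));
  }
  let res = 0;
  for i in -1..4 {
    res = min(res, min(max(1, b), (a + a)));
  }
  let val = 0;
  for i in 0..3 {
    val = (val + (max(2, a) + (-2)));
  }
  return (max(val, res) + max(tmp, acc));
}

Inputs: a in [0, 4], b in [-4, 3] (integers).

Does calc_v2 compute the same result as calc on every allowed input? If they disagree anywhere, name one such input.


Although arithmetic usage differs, plus statement counts differ, plus local variable names differ, plus constant usage differs, plus min/max/abs usage differs, 40/40 inputs agree.
verdict: equivalent
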